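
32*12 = 384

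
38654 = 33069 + 5585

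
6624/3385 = 6624/3385 = 1.96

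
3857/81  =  3857/81 = 47.62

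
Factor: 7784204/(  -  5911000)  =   - 2^( - 1 ) * 5^( - 3) * 23^( - 1 )*43^1  *  167^1*257^(  -  1)*271^1 =- 1946051/1477750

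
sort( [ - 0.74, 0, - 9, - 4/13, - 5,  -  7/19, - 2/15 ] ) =[  -  9, - 5, - 0.74, - 7/19, - 4/13, -2/15, 0 ] 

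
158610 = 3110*51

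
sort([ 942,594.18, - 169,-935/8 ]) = [ -169, - 935/8,594.18, 942]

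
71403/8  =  8925  +  3/8 = 8925.38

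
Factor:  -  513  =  - 3^3*19^1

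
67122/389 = 172 + 214/389  =  172.55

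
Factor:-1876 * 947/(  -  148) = 7^1*37^( - 1 )*67^1*947^1 = 444143/37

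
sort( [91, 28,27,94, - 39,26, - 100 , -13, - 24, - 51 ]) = [ - 100, - 51, - 39, - 24, - 13, 26, 27,  28, 91,94 ] 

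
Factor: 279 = 3^2 * 31^1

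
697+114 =811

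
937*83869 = 78585253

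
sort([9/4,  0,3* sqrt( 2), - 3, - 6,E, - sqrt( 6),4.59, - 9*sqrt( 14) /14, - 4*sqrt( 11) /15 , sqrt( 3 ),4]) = [ - 6, -3,  -  sqrt( 6), - 9 * sqrt ( 14)/14, - 4*sqrt( 11 ) /15,0, sqrt ( 3 ) , 9/4,  E , 4,3*sqrt(2),4.59 ]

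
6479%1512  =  431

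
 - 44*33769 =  - 1485836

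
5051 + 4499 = 9550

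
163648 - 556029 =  - 392381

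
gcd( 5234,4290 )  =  2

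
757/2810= 757/2810=0.27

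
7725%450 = 75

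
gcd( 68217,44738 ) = 1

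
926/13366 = 463/6683 = 0.07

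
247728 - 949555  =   - 701827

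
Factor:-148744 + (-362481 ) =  - 5^2*11^2*13^2  =  - 511225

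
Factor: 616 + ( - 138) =2^1*239^1 = 478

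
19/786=19/786 = 0.02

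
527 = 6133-5606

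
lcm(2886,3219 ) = 83694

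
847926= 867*978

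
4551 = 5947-1396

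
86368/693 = 86368/693 =124.63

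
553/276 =553/276=2.00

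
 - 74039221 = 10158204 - 84197425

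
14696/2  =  7348 = 7348.00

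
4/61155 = 4/61155 = 0.00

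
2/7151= 2/7151 = 0.00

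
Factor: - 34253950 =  - 2^1*5^2*71^1*9649^1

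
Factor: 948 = 2^2*3^1*79^1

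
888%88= 8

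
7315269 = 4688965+2626304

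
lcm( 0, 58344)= 0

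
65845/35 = 1881 + 2/7 = 1881.29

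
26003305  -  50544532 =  - 24541227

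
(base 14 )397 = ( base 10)721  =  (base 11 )5A6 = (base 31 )n8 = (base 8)1321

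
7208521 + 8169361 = 15377882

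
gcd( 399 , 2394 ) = 399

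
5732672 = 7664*748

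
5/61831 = 5/61831= 0.00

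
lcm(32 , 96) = 96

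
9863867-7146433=2717434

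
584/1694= 292/847 = 0.34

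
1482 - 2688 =  -  1206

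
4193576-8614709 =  - 4421133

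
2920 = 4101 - 1181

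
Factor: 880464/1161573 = 2^4*7^( - 1 )*13^1*17^1 * 83^1 * 55313^(  -  1 )=293488/387191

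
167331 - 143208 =24123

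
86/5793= 86/5793= 0.01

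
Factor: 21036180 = 2^2*3^1*5^1* 11^1*31873^1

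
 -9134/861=  -  9134/861 = - 10.61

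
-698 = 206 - 904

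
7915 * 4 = 31660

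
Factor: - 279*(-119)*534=17729334 =2^1* 3^3* 7^1 * 17^1*31^1*89^1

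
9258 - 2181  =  7077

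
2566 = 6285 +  - 3719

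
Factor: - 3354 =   -  2^1*3^1*13^1*43^1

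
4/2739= 4/2739 = 0.00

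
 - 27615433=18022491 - 45637924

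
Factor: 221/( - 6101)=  - 13^1*17^1*6101^(-1 )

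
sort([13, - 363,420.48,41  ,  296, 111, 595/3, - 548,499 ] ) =[ - 548,-363, 13,41,111 , 595/3,296,420.48,499]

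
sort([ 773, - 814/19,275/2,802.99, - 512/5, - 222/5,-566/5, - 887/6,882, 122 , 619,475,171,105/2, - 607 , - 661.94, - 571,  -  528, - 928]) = [ - 928, - 661.94,  -  607, - 571 ,  -  528, - 887/6 , - 566/5, - 512/5, - 222/5, - 814/19,105/2,122,275/2,171,475, 619,773,802.99,  882] 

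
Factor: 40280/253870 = 76/479 = 2^2*19^1*  479^(  -  1 ) 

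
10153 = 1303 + 8850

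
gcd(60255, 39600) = 45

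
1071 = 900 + 171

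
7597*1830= 13902510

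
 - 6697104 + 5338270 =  - 1358834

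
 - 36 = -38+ 2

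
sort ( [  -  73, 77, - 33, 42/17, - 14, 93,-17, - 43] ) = [ - 73, - 43, - 33, - 17, - 14, 42/17, 77, 93]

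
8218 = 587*14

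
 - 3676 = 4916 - 8592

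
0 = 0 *4636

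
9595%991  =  676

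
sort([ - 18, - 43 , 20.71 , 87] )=[- 43, - 18, 20.71, 87]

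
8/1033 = 8/1033 = 0.01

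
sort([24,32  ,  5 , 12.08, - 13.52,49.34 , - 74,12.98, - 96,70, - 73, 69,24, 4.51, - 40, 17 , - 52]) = [ - 96, - 74, - 73, - 52 , - 40, - 13.52,4.51,5,12.08, 12.98,17 , 24,24,32,  49.34,69,70]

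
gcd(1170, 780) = 390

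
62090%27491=7108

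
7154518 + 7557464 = 14711982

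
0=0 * 4023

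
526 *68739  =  36156714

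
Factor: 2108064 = 2^5*3^1* 7^1*3137^1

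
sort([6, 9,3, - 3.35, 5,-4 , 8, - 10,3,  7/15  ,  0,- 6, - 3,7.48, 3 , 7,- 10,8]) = [ - 10, - 10,-6 , - 4, - 3.35  , - 3, 0,7/15, 3 , 3,  3,  5,6, 7, 7.48,  8,8,  9]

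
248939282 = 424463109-175523827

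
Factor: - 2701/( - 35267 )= 37^1*73^1 * 35267^( - 1)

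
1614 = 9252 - 7638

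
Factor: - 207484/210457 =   -  2^2*13^(  -  1) *16189^( - 1 )*51871^1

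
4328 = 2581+1747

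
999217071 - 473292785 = 525924286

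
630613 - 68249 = 562364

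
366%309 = 57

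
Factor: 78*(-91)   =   - 2^1*3^1*7^1* 13^2=- 7098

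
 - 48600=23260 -71860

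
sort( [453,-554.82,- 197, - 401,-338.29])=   [-554.82, - 401,-338.29,- 197, 453]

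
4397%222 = 179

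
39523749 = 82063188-42539439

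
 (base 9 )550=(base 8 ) 702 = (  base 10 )450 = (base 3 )121200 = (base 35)CU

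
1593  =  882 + 711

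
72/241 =72/241 = 0.30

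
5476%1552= 820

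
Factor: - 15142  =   - 2^1*67^1 * 113^1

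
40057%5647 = 528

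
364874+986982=1351856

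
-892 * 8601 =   -  7672092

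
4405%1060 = 165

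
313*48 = 15024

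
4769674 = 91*52414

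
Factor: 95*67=5^1 * 19^1*67^1 =6365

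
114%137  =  114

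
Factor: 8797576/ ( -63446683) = - 2^3*53^1*157^( - 1 )*20749^1*404119^ ( - 1)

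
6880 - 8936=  - 2056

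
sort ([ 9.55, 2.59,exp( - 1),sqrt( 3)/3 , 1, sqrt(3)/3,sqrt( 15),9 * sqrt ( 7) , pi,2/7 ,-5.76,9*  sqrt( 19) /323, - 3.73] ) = [ - 5.76, - 3.73, 9 * sqrt(19)/323, 2/7, exp( - 1),sqrt( 3)/3, sqrt ( 3 ) /3  ,  1 , 2.59,pi,sqrt(15),  9.55,9*sqrt( 7 ) ]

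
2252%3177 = 2252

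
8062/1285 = 8062/1285 = 6.27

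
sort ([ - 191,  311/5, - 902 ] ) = [ - 902,-191, 311/5]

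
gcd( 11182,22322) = 2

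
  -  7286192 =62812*(- 116)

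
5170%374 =308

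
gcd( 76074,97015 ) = 1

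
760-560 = 200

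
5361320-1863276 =3498044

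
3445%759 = 409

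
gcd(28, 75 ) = 1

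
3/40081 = 3/40081 = 0.00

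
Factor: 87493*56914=4979576602 = 2^1*7^1*11^1 *13^1*29^1* 199^1*431^1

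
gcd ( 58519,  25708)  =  1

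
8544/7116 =712/593 = 1.20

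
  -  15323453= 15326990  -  30650443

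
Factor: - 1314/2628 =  - 1/2 = -  2^( - 1) 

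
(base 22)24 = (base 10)48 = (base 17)2E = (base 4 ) 300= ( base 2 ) 110000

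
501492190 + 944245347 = 1445737537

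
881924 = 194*4546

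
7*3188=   22316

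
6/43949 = 6/43949 = 0.00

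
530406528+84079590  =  614486118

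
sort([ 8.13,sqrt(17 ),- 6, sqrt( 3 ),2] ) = [- 6 , sqrt( 3 ),2, sqrt( 17 ) , 8.13] 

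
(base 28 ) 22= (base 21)2G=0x3a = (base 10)58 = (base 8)72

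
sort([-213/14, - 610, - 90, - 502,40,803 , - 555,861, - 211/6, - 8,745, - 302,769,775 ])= [ - 610, - 555, - 502, - 302, - 90,-211/6, - 213/14,-8,40, 745,  769,775, 803, 861 ] 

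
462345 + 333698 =796043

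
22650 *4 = 90600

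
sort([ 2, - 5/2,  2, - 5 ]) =[ - 5 , - 5/2,2,2] 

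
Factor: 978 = 2^1*3^1*163^1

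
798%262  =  12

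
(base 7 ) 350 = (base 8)266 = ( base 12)132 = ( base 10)182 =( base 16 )b6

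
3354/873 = 1118/291 =3.84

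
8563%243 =58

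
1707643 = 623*2741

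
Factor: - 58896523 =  - 7^1*19^1 * 442831^1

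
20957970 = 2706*7745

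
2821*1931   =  5447351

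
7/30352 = 1/4336 = 0.00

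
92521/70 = 1321+ 51/70 = 1321.73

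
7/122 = 7/122 = 0.06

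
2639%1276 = 87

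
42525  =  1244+41281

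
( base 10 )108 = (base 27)40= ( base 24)4c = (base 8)154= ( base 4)1230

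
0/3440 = 0 = 0.00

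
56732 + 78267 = 134999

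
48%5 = 3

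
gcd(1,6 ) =1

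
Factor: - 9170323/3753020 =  - 2^( - 2)*5^( - 1 )*631^1 * 14533^1*187651^( - 1)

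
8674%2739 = 457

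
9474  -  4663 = 4811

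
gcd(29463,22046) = 1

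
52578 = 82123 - 29545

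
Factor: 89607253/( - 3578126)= - 2^( - 1 ) * 17^( -1) * 59^1 * 173^1 * 8779^1 * 105239^(  -  1) 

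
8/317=8/317 = 0.03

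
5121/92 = 55 + 61/92 = 55.66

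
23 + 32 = 55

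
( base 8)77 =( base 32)1v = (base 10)63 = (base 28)27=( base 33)1U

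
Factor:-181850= - 2^1*5^2*3637^1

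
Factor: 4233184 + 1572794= 2^1*3^1 * 967663^1 =5805978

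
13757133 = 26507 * 519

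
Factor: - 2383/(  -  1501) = 19^ (  -  1)*79^ ( - 1 )*2383^1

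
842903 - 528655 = 314248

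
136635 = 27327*5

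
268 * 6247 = 1674196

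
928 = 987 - 59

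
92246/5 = 18449+1/5 =18449.20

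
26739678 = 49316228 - 22576550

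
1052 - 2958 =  -1906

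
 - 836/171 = - 44/9 = - 4.89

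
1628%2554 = 1628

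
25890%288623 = 25890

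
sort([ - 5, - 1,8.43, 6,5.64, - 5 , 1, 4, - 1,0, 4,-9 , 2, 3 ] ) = [ - 9 , - 5, - 5  , - 1,- 1, 0,1, 2,  3,4, 4,5.64,6,8.43] 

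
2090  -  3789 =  - 1699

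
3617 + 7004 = 10621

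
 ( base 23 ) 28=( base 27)20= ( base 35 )1J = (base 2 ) 110110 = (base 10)54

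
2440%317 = 221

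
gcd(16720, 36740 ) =220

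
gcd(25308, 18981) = 6327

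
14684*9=132156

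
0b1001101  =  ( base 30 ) 2H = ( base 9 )85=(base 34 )29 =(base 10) 77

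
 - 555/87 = -185/29 = - 6.38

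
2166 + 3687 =5853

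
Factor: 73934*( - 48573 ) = - 3591196182= -2^1*3^3*7^2*257^1*5281^1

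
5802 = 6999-1197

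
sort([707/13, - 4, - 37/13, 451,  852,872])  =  [ - 4,  -  37/13,707/13,451, 852,  872 ]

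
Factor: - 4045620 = -2^2*3^1*5^1*67427^1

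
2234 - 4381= - 2147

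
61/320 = 61/320=0.19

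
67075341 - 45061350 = 22013991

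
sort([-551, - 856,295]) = [ - 856,-551,295]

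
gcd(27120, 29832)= 2712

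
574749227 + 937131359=1511880586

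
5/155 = 1/31 = 0.03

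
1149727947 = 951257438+198470509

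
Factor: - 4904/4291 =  - 2^3*7^( - 1) =- 8/7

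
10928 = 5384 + 5544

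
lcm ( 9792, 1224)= 9792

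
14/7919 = 14/7919=0.00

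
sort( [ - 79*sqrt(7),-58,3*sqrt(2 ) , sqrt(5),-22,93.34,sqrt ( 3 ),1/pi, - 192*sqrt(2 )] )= [ -192 * sqrt( 2), - 79*sqrt(7 ),-58,-22 , 1/pi, sqrt (3), sqrt(5),3*sqrt(2),93.34 ] 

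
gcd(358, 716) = 358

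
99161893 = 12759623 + 86402270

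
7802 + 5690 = 13492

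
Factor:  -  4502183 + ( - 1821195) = -6323378= - 2^1 * 3161689^1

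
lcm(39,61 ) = 2379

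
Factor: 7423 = 13^1 * 571^1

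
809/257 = 3+38/257 = 3.15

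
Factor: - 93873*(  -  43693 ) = 4101592989 = 3^1 * 13^2* 29^1*83^1*3361^1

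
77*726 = 55902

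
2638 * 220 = 580360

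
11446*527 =6032042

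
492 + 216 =708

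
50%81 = 50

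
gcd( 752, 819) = 1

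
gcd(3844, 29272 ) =4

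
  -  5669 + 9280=3611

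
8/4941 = 8/4941 =0.00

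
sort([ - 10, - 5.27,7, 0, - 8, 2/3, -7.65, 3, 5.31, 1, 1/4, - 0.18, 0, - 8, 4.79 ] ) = [ - 10,  -  8 , - 8, - 7.65,-5.27,-0.18,0, 0, 1/4,2/3, 1,3, 4.79,5.31,7]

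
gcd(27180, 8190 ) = 90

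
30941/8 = 30941/8=3867.62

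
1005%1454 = 1005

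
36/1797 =12/599=0.02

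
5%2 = 1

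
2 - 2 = 0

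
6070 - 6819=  - 749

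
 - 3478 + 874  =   - 2604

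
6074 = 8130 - 2056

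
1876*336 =630336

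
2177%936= 305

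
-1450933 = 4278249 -5729182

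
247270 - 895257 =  - 647987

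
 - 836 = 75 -911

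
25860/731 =25860/731 =35.38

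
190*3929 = 746510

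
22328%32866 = 22328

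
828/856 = 207/214 = 0.97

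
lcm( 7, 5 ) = 35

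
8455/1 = 8455 = 8455.00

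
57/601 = 57/601 = 0.09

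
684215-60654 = 623561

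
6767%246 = 125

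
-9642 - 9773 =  - 19415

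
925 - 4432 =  - 3507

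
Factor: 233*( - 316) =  - 2^2*79^1*233^1 = -73628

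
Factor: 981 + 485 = 2^1*733^1 = 1466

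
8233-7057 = 1176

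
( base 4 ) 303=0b110011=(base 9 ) 56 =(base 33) 1i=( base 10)51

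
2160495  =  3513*615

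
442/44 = 10 + 1/22 = 10.05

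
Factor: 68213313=3^3*7^1*233^1* 1549^1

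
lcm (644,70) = 3220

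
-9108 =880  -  9988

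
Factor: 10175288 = 2^3*29^1*61^1*719^1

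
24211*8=193688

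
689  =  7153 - 6464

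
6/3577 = 6/3577 = 0.00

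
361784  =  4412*82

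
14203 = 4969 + 9234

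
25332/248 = 102 + 9/62 = 102.15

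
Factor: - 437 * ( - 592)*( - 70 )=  - 2^5*5^1*7^1 *19^1 * 23^1*37^1 = -  18109280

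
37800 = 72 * 525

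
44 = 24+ 20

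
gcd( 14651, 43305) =1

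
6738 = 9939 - 3201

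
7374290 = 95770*77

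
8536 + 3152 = 11688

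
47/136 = 47/136 = 0.35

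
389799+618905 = 1008704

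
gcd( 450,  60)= 30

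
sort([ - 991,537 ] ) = [ - 991,537 ] 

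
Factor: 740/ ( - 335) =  - 148/67 = - 2^2*37^1*67^( - 1)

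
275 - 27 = 248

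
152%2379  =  152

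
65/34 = 1 + 31/34 = 1.91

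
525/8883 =25/423 = 0.06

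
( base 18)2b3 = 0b1101010001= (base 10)849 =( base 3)1011110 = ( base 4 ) 31101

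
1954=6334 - 4380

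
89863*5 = 449315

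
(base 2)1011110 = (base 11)86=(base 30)34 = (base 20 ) 4e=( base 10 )94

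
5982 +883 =6865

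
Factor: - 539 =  - 7^2*11^1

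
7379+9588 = 16967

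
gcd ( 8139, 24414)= 3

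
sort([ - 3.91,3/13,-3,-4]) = [ - 4, - 3.91, - 3,3/13]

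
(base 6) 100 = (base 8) 44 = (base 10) 36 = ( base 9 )40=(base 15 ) 26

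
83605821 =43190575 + 40415246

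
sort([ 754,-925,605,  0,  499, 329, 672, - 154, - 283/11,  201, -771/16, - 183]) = [ - 925, - 183,  -  154, - 771/16, -283/11, 0, 201 , 329,499,605, 672, 754]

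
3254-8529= - 5275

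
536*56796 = 30442656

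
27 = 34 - 7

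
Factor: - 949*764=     -  2^2*13^1*73^1 * 191^1 = - 725036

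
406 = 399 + 7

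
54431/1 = 54431 = 54431.00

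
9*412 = 3708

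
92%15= 2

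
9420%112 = 12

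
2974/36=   82 + 11/18 = 82.61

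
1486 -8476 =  -6990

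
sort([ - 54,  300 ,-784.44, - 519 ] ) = [ - 784.44, - 519 , - 54, 300] 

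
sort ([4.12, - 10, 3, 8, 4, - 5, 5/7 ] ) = [ - 10,-5, 5/7, 3, 4,  4.12 , 8 ] 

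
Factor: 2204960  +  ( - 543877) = 1661083 = 23^1 *72221^1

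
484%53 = 7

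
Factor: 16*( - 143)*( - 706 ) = 2^5*11^1*13^1*353^1=1615328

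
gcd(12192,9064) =8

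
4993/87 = 57 + 34/87=57.39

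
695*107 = 74365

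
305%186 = 119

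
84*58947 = 4951548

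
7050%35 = 15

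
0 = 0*37753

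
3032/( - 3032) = -1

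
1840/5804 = 460/1451 = 0.32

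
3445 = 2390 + 1055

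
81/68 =81/68 = 1.19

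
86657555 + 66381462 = 153039017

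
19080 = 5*3816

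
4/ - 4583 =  - 1+4579/4583 =- 0.00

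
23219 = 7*3317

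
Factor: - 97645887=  - 3^2*41^1*409^1 * 647^1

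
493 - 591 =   -  98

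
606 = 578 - -28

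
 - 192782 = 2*(- 96391 ) 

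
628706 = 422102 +206604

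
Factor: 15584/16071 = 2^5*3^( - 1 )*11^( - 1 ) = 32/33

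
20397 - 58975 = - 38578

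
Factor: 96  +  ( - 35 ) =61 = 61^1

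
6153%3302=2851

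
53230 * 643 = 34226890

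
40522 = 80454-39932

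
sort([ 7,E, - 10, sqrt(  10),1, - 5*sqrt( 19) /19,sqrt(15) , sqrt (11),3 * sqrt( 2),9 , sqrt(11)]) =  [ - 10,  -  5*sqrt( 19)/19,  1, E,sqrt( 10 ),  sqrt( 11 ),sqrt( 11 ),sqrt( 15),3 * sqrt( 2 ),7, 9]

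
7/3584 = 1/512 = 0.00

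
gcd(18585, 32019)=3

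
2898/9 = 322 = 322.00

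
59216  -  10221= 48995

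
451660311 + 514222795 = 965883106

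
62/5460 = 31/2730 = 0.01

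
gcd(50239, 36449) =7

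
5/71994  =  5/71994 =0.00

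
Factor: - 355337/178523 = - 29^1*167^( - 1 ) * 1069^( - 1)*12253^1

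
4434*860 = 3813240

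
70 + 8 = 78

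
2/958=1/479 = 0.00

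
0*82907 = 0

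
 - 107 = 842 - 949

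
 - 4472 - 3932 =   -  8404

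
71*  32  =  2272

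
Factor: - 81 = - 3^4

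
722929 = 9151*79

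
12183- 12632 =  - 449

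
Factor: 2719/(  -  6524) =  -  2^ ( - 2)*7^( - 1 )*233^(-1 )*2719^1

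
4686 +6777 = 11463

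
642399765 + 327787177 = 970186942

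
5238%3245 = 1993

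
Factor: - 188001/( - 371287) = 3^4*7^( - 1 )*11^1 *29^( - 1 )*31^ ( - 1 )*59^( - 1)*211^1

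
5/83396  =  5/83396 =0.00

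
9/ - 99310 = - 1 + 99301/99310 = - 0.00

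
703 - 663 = 40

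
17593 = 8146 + 9447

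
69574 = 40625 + 28949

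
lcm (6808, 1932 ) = 142968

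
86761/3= 28920 + 1/3 = 28920.33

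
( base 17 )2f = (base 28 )1L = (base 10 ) 49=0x31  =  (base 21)27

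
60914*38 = 2314732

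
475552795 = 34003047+441549748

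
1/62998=1/62998 = 0.00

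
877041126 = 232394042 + 644647084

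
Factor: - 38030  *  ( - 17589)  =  2^1*3^1*5^1 * 11^1*13^1 * 41^1*3803^1=668909670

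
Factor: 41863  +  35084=76947 = 3^1*13^1*1973^1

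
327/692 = 327/692 = 0.47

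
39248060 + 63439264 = 102687324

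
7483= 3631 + 3852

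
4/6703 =4/6703 = 0.00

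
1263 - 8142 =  - 6879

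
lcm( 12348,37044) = 37044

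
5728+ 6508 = 12236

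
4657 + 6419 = 11076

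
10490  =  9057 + 1433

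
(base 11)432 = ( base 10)519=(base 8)1007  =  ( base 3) 201020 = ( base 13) 30C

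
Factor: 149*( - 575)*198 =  - 16963650 = - 2^1*3^2* 5^2*11^1 * 23^1*149^1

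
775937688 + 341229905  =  1117167593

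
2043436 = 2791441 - 748005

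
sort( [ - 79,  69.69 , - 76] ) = [ - 79 , - 76 , 69.69]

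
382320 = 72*5310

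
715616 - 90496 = 625120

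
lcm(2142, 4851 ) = 164934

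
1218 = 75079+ - 73861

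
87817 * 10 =878170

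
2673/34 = 78 + 21/34 = 78.62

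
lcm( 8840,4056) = 344760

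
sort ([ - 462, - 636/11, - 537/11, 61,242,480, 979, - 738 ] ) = [ - 738, - 462, - 636/11, - 537/11, 61, 242,480, 979] 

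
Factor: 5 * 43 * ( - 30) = -2^1*3^1 * 5^2*43^1 = - 6450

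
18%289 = 18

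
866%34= 16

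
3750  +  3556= 7306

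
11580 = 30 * 386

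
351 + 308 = 659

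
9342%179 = 34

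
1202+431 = 1633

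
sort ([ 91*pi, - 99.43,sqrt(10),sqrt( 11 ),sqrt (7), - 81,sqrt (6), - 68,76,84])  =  [ -99.43,-81, -68,sqrt( 6),sqrt( 7),sqrt( 10),  sqrt( 11),76,84,91*pi]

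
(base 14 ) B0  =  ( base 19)82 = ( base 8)232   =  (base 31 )4U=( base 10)154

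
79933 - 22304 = 57629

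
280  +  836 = 1116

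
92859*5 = 464295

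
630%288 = 54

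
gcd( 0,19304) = 19304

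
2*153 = 306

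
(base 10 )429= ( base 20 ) 119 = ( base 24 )hl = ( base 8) 655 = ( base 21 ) k9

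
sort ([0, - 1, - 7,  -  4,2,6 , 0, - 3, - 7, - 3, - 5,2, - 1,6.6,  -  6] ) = [-7, - 7 , - 6, - 5  ,  -  4, - 3, - 3, -1, - 1,0,0,  2,2,  6,6.6] 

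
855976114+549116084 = 1405092198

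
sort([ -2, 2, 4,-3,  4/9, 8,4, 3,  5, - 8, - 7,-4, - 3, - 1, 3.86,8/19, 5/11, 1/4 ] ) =[ - 8, -7, - 4,  -  3,  -  3, - 2,-1 , 1/4, 8/19,4/9, 5/11, 2,  3, 3.86, 4, 4, 5,8 ] 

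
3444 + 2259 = 5703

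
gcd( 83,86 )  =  1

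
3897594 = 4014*971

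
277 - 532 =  - 255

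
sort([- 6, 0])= [ - 6,0 ]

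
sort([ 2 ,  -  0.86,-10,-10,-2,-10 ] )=[  -  10, - 10, - 10, - 2, - 0.86, 2]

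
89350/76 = 1175 + 25/38 = 1175.66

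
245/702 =245/702=0.35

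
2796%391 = 59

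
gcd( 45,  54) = 9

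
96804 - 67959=28845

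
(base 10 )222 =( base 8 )336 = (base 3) 22020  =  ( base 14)11c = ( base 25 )8m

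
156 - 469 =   -  313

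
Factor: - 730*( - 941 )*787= 2^1*5^1* 73^1*787^1*941^1 =540613910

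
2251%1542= 709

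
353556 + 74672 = 428228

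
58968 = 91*648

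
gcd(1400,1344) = 56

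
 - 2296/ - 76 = 574/19 = 30.21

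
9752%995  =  797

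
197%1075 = 197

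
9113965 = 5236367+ 3877598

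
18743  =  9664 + 9079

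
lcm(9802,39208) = 39208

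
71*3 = 213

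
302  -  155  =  147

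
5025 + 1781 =6806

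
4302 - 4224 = 78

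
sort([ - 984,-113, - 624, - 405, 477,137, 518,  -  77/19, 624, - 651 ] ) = [ - 984,  -  651, - 624 , - 405, - 113,-77/19, 137,477,  518, 624]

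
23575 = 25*943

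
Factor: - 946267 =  - 7^1*135181^1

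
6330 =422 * 15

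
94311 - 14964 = 79347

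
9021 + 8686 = 17707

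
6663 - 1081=5582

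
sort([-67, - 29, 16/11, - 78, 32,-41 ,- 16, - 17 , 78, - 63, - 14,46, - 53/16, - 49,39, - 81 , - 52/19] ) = [ - 81, - 78 , - 67, - 63, - 49, - 41 , - 29, - 17 , - 16 , - 14, - 53/16, - 52/19, 16/11,32,39,46 , 78 ]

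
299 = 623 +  -324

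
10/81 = 10/81 = 0.12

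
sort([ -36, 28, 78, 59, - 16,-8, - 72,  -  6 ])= [-72,  -  36,-16, - 8,- 6, 28,59,78]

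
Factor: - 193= - 193^1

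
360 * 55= 19800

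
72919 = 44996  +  27923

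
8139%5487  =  2652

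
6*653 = 3918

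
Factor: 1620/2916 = 3^(-2) * 5^1=5/9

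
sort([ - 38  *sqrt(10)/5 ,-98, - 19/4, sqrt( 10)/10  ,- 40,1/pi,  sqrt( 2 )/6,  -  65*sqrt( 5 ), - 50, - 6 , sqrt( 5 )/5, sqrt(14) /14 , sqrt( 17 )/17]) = [ - 65*sqrt (5 )  , - 98, - 50,-40,  -  38  *  sqrt(10) /5,-6,  -  19/4,sqrt(2)/6,  sqrt( 17) /17,sqrt( 14 )/14,sqrt(10)/10,  1/pi,sqrt (5)/5] 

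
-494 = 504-998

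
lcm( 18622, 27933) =55866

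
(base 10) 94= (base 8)136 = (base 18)54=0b1011110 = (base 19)4i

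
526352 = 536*982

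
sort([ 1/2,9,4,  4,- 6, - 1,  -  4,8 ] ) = [ - 6, - 4, - 1,1/2, 4,4, 8, 9 ]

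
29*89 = 2581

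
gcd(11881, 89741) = 1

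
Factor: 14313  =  3^1*13^1*367^1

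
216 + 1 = 217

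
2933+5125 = 8058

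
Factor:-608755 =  - 5^1*7^1*17393^1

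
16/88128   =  1/5508  =  0.00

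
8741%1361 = 575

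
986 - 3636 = - 2650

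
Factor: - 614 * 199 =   -  122186 = -  2^1*199^1*307^1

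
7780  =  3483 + 4297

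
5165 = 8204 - 3039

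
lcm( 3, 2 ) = 6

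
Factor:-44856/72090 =  -  2^2 * 3^(-2 )*5^( - 1)*7^1 = -  28/45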